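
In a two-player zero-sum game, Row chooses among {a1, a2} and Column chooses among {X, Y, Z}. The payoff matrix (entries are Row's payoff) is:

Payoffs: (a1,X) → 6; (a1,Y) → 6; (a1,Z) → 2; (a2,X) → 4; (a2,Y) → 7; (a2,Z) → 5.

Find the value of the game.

22/5

Row minima: a1 → 2, a2 → 4; maximin = 4.
Column maxima: X → 6, Y → 7, Z → 5; minimax = 5.
4 ≠ 5, so there is no saddle point; optimal play is mixed.
Y is strictly dominated by Z (it gives Row strictly more in every row), so Column never plays it.
On the remaining 2×2 (a1, a2 vs X, Z):
Let Row play a1 with probability p. Expected payoff against X: 6p + 4(1−p) = 2p + 4; against Z: 2p + 5(1−p) = −3p + 5.
Setting these equal: 2p + 4 = −3p + 5 ⇒ 5p = 1 ⇒ p = 1/5, and the value is (2)·(1/5) + 4 = 22/5.
For Column: with q = P(X), equating a1's and a2's payoffs gives 4q + 2 = −q + 5 ⇒ q = 3/5.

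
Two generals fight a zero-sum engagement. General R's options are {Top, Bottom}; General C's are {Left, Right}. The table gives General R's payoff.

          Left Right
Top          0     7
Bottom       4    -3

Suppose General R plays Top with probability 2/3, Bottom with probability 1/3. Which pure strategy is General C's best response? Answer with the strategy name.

If General C plays Left, General R's expected payoff is (2/3)·0 + (1/3)·4 = 4/3.
If General C plays Right, General R's expected payoff is (2/3)·7 + (1/3)·(-3) = 11/3.
General C minimizes General R's payoff; the smallest is 4/3, so the best response is Left.

Left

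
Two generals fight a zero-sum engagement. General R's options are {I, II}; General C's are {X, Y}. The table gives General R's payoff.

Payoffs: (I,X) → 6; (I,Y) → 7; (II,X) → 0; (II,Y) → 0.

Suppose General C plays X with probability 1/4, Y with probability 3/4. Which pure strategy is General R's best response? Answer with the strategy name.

Expected payoff of I: (1/4)·6 + (3/4)·7 = 27/4.
Expected payoff of II: (1/4)·0 + (3/4)·0 = 0.
The largest is 27/4, so General R's best response is I.

I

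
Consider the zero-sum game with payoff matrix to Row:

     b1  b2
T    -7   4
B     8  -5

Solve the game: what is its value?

Row minima: T → -7, B → -5; maximin = -5.
Column maxima: b1 → 8, b2 → 4; minimax = 4.
-5 ≠ 4, so there is no saddle point; optimal play is mixed.
Let Row play T with probability p. Expected payoff against b1: (-7)p + 8(1−p) = −15p + 8; against b2: 4p + (-5)(1−p) = 9p − 5.
Setting these equal: −15p + 8 = 9p − 5 ⇒ −24p = -13 ⇒ p = 13/24, and the value is (-15)·(13/24) + 8 = -1/8.
For Column: with q = P(b1), equating T's and B's payoffs gives −11q + 4 = 13q − 5 ⇒ q = 3/8.

-1/8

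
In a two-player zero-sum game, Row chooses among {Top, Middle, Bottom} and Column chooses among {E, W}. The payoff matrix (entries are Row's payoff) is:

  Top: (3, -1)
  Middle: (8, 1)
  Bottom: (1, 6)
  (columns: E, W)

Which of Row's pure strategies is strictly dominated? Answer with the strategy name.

Top

Middle gives a strictly higher payoff than Top against every column: 8 > 3, 1 > -1.
So Top is strictly dominated and Row never plays it.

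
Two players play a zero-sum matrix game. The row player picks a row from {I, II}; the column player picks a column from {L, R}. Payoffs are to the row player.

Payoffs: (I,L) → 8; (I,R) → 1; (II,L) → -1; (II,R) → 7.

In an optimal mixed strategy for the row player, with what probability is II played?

Row minima: I → 1, II → -1; maximin = 1.
Column maxima: L → 8, R → 7; minimax = 7.
1 ≠ 7, so there is no saddle point; optimal play is mixed.
Let the row player play I with probability p. Expected payoff against L: 8p + (-1)(1−p) = 9p − 1; against R: 1p + 7(1−p) = −6p + 7.
Setting these equal: 9p − 1 = −6p + 7 ⇒ 15p = 8 ⇒ p = 8/15, and the value is (9)·(8/15) − 1 = 19/5.
For the column player: with q = P(L), equating I's and II's payoffs gives 7q + 1 = −8q + 7 ⇒ q = 2/5.

7/15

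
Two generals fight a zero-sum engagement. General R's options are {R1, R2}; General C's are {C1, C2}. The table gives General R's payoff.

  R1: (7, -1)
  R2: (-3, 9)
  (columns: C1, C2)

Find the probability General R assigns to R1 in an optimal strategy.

Row minima: R1 → -1, R2 → -3; maximin = -1.
Column maxima: C1 → 7, C2 → 9; minimax = 7.
-1 ≠ 7, so there is no saddle point; optimal play is mixed.
Let General R play R1 with probability p. Expected payoff against C1: 7p + (-3)(1−p) = 10p − 3; against C2: (-1)p + 9(1−p) = −10p + 9.
Setting these equal: 10p − 3 = −10p + 9 ⇒ 20p = 12 ⇒ p = 3/5, and the value is (10)·(3/5) − 3 = 3.
For General C: with q = P(C1), equating R1's and R2's payoffs gives 8q − 1 = −12q + 9 ⇒ q = 1/2.

3/5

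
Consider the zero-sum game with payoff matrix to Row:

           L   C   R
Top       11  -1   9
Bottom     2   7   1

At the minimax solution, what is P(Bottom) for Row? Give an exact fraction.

5/8

Row minima: Top → -1, Bottom → 1; maximin = 1.
Column maxima: L → 11, C → 7, R → 9; minimax = 7.
1 ≠ 7, so there is no saddle point; optimal play is mixed.
L is strictly dominated by R (it gives Row strictly more in every row), so Column never plays it.
On the remaining 2×2 (Top, Bottom vs C, R):
Let Row play Top with probability p. Expected payoff against C: (-1)p + 7(1−p) = −8p + 7; against R: 9p + 1(1−p) = 8p + 1.
Setting these equal: −8p + 7 = 8p + 1 ⇒ −16p = -6 ⇒ p = 3/8, and the value is (-8)·(3/8) + 7 = 4.
For Column: with q = P(C), equating Top's and Bottom's payoffs gives −10q + 9 = 6q + 1 ⇒ q = 1/2.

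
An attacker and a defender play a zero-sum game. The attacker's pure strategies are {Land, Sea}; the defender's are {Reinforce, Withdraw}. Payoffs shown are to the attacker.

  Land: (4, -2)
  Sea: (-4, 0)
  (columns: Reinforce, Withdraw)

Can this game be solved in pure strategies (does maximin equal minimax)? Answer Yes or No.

Row minima: Land → -2, Sea → -4; maximin = -2.
Column maxima: Reinforce → 4, Withdraw → 0; minimax = 0.
-2 ≠ 0, so no pure-strategy equilibrium exists.

No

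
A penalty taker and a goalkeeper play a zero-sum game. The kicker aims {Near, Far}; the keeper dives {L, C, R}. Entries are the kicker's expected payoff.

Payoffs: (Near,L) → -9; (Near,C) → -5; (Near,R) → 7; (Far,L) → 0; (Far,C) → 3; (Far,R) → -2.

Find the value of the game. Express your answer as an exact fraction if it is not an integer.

-1

Row minima: Near → -9, Far → -2; maximin = -2.
Column maxima: L → 0, C → 3, R → 7; minimax = 0.
-2 ≠ 0, so there is no saddle point; optimal play is mixed.
C is strictly dominated by L (it gives the kicker strictly more in every row), so the keeper never plays it.
On the remaining 2×2 (Near, Far vs L, R):
Let the kicker play Near with probability p. Expected payoff against L: (-9)p + 0(1−p) = −9p; against R: 7p + (-2)(1−p) = 9p − 2.
Setting these equal: −9p = 9p − 2 ⇒ −18p = -2 ⇒ p = 1/9, and the value is (-9)·(1/9) = -1.
For the keeper: with q = P(L), equating Near's and Far's payoffs gives −16q + 7 = 2q − 2 ⇒ q = 1/2.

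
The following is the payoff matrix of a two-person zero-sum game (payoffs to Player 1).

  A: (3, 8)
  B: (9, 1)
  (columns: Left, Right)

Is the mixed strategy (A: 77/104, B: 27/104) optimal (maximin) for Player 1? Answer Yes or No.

Against Left this mix gives (77/104)·3 + (27/104)·9 = 237/52.
Against Right this mix gives (77/104)·8 + (27/104)·1 = 643/104.
Player 2 will play Left, holding Player 1 to 237/52. Shifting weight toward the row that does better against Left would raise this floor (the equalizing mix achieves 69/13 against both Left and Right), so the proposed strategy is not optimal.

No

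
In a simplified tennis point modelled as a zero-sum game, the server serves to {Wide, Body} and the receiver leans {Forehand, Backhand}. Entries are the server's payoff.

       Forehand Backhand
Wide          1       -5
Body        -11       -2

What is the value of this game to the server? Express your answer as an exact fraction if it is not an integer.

Row minima: Wide → -5, Body → -11; maximin = -5.
Column maxima: Forehand → 1, Backhand → -2; minimax = -2.
-5 ≠ -2, so there is no saddle point; optimal play is mixed.
Let the server play Wide with probability p. Expected payoff against Forehand: 1p + (-11)(1−p) = 12p − 11; against Backhand: (-5)p + (-2)(1−p) = −3p − 2.
Setting these equal: 12p − 11 = −3p − 2 ⇒ 15p = 9 ⇒ p = 3/5, and the value is (12)·(3/5) − 11 = -19/5.
For the receiver: with q = P(Forehand), equating Wide's and Body's payoffs gives 6q − 5 = −9q − 2 ⇒ q = 1/5.

-19/5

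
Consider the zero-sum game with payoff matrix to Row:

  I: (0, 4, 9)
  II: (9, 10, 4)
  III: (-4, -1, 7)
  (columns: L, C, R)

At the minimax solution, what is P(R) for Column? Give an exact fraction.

9/14

Row minima: I → 0, II → 4, III → -4; maximin = 4.
Column maxima: L → 9, C → 10, R → 9; minimax = 9.
4 ≠ 9, so there is no saddle point; optimal play is mixed.
III is strictly dominated by I, so Row never plays it.
C is strictly dominated by L (it gives Row strictly more in every row), so Column never plays it.
On the remaining 2×2 (I, II vs L, R):
Let Row play I with probability p. Expected payoff against L: 0p + 9(1−p) = −9p + 9; against R: 9p + 4(1−p) = 5p + 4.
Setting these equal: −9p + 9 = 5p + 4 ⇒ −14p = -5 ⇒ p = 5/14, and the value is (-9)·(5/14) + 9 = 81/14.
For Column: with q = P(L), equating I's and II's payoffs gives −9q + 9 = 5q + 4 ⇒ q = 5/14.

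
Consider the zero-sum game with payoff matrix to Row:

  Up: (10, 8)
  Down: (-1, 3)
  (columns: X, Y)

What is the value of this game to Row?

8

Row minima: Up → 8, Down → -1; maximin = 8.
Column maxima: X → 10, Y → 8; minimax = 8.
Since maximin = minimax = 8, there is a saddle point and the value is 8.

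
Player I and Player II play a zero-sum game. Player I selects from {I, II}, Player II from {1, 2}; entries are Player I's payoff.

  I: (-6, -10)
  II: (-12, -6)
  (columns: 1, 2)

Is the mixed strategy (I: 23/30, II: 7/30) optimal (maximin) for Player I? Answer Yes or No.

Against 1 this mix gives (23/30)·(-6) + (7/30)·(-12) = -37/5.
Against 2 this mix gives (23/30)·(-10) + (7/30)·(-6) = -136/15.
Player II will play 2, holding Player I to -136/15. Shifting weight toward the row that does better against 2 would raise this floor (the equalizing mix achieves -42/5 against both 2 and 1), so the proposed strategy is not optimal.

No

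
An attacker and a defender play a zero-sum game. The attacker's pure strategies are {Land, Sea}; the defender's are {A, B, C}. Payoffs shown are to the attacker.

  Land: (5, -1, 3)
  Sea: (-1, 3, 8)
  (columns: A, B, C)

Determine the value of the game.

Row minima: Land → -1, Sea → -1; maximin = -1.
Column maxima: A → 5, B → 3, C → 8; minimax = 3.
-1 ≠ 3, so there is no saddle point; optimal play is mixed.
C is strictly dominated by B (it gives the attacker strictly more in every row), so the defender never plays it.
On the remaining 2×2 (Land, Sea vs A, B):
Let the attacker play Land with probability p. Expected payoff against A: 5p + (-1)(1−p) = 6p − 1; against B: (-1)p + 3(1−p) = −4p + 3.
Setting these equal: 6p − 1 = −4p + 3 ⇒ 10p = 4 ⇒ p = 2/5, and the value is (6)·(2/5) − 1 = 7/5.
For the defender: with q = P(A), equating Land's and Sea's payoffs gives 6q − 1 = −4q + 3 ⇒ q = 2/5.

7/5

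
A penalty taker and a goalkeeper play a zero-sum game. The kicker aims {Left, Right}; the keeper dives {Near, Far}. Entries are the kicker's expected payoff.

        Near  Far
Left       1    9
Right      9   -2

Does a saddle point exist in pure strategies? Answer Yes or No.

No

Row minima: Left → 1, Right → -2; maximin = 1.
Column maxima: Near → 9, Far → 9; minimax = 9.
1 ≠ 9, so no pure-strategy equilibrium exists.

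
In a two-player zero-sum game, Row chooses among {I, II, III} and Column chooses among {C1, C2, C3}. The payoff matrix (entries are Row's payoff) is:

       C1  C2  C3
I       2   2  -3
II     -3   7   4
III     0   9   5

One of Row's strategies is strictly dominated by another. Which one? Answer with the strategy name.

II

III gives a strictly higher payoff than II against every column: 0 > -3, 9 > 7, 5 > 4.
So II is strictly dominated and Row never plays it.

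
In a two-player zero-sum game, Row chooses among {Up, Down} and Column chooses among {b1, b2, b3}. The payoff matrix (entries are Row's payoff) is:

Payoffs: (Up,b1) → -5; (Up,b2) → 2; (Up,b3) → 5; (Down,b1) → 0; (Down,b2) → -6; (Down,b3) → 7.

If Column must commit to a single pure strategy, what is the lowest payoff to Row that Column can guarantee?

0

Column maxima: b1 → 0, b2 → 2, b3 → 7.
The smallest of these is 0.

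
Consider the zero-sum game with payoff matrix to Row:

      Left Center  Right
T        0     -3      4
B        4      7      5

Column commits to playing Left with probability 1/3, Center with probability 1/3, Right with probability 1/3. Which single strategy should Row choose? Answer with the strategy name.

B

Expected payoff of T: (1/3)·0 + (1/3)·(-3) + (1/3)·4 = 1/3.
Expected payoff of B: (1/3)·4 + (1/3)·7 + (1/3)·5 = 16/3.
The largest is 16/3, so Row's best response is B.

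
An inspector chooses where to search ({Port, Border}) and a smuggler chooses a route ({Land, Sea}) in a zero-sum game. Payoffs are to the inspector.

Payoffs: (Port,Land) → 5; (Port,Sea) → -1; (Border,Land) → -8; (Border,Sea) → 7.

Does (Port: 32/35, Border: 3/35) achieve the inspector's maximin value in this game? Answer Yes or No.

No

Against Land this mix gives (32/35)·5 + (3/35)·(-8) = 136/35.
Against Sea this mix gives (32/35)·(-1) + (3/35)·7 = -11/35.
The smuggler will play Sea, holding the inspector to -11/35. Shifting weight toward the row that does better against Sea would raise this floor (the equalizing mix achieves 9/7 against both Sea and Land), so the proposed strategy is not optimal.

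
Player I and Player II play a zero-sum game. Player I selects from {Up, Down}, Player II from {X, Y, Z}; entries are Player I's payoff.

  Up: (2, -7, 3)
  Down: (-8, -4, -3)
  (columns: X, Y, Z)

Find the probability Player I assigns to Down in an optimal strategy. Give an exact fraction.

9/13

Row minima: Up → -7, Down → -8; maximin = -7.
Column maxima: X → 2, Y → -4, Z → 3; minimax = -4.
-7 ≠ -4, so there is no saddle point; optimal play is mixed.
Z is strictly dominated by X (it gives Player I strictly more in every row), so Player II never plays it.
On the remaining 2×2 (Up, Down vs X, Y):
Let Player I play Up with probability p. Expected payoff against X: 2p + (-8)(1−p) = 10p − 8; against Y: (-7)p + (-4)(1−p) = −3p − 4.
Setting these equal: 10p − 8 = −3p − 4 ⇒ 13p = 4 ⇒ p = 4/13, and the value is (10)·(4/13) − 8 = -64/13.
For Player II: with q = P(X), equating Up's and Down's payoffs gives 9q − 7 = −4q − 4 ⇒ q = 3/13.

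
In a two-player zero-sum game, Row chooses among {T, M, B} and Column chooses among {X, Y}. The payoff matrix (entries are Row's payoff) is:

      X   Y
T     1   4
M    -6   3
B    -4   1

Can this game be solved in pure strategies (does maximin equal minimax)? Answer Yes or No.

Yes

Row minima: T → 1, M → -6, B → -4; maximin = 1.
Column maxima: X → 1, Y → 4; minimax = 1.
maximin = minimax = 1, so a saddle point exists.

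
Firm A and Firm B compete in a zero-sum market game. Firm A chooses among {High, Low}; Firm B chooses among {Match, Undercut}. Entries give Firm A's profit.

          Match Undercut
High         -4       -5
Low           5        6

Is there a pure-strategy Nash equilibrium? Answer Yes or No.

Row minima: High → -5, Low → 5; maximin = 5.
Column maxima: Match → 5, Undercut → 6; minimax = 5.
maximin = minimax = 5, so a saddle point exists.

Yes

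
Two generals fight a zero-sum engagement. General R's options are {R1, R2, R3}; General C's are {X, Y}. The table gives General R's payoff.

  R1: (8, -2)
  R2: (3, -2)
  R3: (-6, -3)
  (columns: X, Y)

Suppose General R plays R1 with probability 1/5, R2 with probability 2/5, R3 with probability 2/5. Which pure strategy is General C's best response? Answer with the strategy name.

If General C plays X, General R's expected payoff is (1/5)·8 + (2/5)·3 + (2/5)·(-6) = 2/5.
If General C plays Y, General R's expected payoff is (1/5)·(-2) + (2/5)·(-2) + (2/5)·(-3) = -12/5.
General C minimizes General R's payoff; the smallest is -12/5, so the best response is Y.

Y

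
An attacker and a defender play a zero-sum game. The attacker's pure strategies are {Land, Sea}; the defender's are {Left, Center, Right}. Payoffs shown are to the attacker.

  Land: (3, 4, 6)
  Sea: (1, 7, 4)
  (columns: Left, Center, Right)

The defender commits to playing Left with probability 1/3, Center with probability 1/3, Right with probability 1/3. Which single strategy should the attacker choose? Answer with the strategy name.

Expected payoff of Land: (1/3)·3 + (1/3)·4 + (1/3)·6 = 13/3.
Expected payoff of Sea: (1/3)·1 + (1/3)·7 + (1/3)·4 = 4.
The largest is 13/3, so the attacker's best response is Land.

Land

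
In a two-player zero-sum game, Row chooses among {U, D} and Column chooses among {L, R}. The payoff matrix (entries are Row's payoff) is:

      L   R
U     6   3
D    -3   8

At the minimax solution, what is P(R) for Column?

9/14

Row minima: U → 3, D → -3; maximin = 3.
Column maxima: L → 6, R → 8; minimax = 6.
3 ≠ 6, so there is no saddle point; optimal play is mixed.
Let Row play U with probability p. Expected payoff against L: 6p + (-3)(1−p) = 9p − 3; against R: 3p + 8(1−p) = −5p + 8.
Setting these equal: 9p − 3 = −5p + 8 ⇒ 14p = 11 ⇒ p = 11/14, and the value is (9)·(11/14) − 3 = 57/14.
For Column: with q = P(L), equating U's and D's payoffs gives 3q + 3 = −11q + 8 ⇒ q = 5/14.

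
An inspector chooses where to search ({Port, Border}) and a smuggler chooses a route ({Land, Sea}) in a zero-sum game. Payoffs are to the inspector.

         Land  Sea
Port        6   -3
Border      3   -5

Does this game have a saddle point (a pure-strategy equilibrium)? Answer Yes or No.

Yes

Row minima: Port → -3, Border → -5; maximin = -3.
Column maxima: Land → 6, Sea → -3; minimax = -3.
maximin = minimax = -3, so a saddle point exists.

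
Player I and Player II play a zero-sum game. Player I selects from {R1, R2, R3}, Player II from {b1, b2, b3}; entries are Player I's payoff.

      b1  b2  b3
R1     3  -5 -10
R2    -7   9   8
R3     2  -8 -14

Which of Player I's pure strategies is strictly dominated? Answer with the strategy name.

R1 gives a strictly higher payoff than R3 against every column: 3 > 2, -5 > -8, -10 > -14.
So R3 is strictly dominated and Player I never plays it.

R3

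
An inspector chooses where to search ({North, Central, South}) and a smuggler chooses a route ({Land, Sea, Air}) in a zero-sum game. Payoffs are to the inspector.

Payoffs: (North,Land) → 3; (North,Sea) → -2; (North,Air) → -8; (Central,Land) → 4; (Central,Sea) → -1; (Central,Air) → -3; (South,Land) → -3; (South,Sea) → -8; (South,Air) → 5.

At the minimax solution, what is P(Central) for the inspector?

Row minima: North → -8, Central → -3, South → -8; maximin = -3.
Column maxima: Land → 4, Sea → -1, Air → 5; minimax = -1.
-3 ≠ -1, so there is no saddle point; optimal play is mixed.
North is strictly dominated by Central, so the inspector never plays it.
Land is strictly dominated by Sea (it gives the inspector strictly more in every row), so the smuggler never plays it.
On the remaining 2×2 (Central, South vs Sea, Air):
Let the inspector play Central with probability p. Expected payoff against Sea: (-1)p + (-8)(1−p) = 7p − 8; against Air: (-3)p + 5(1−p) = −8p + 5.
Setting these equal: 7p − 8 = −8p + 5 ⇒ 15p = 13 ⇒ p = 13/15, and the value is (7)·(13/15) − 8 = -29/15.
For the smuggler: with q = P(Sea), equating Central's and South's payoffs gives 2q − 3 = −13q + 5 ⇒ q = 8/15.

13/15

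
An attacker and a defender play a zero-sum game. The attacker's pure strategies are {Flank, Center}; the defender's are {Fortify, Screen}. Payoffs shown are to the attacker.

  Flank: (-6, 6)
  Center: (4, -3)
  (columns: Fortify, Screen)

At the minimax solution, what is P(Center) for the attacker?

12/19

Row minima: Flank → -6, Center → -3; maximin = -3.
Column maxima: Fortify → 4, Screen → 6; minimax = 4.
-3 ≠ 4, so there is no saddle point; optimal play is mixed.
Let the attacker play Flank with probability p. Expected payoff against Fortify: (-6)p + 4(1−p) = −10p + 4; against Screen: 6p + (-3)(1−p) = 9p − 3.
Setting these equal: −10p + 4 = 9p − 3 ⇒ −19p = -7 ⇒ p = 7/19, and the value is (-10)·(7/19) + 4 = 6/19.
For the defender: with q = P(Fortify), equating Flank's and Center's payoffs gives −12q + 6 = 7q − 3 ⇒ q = 9/19.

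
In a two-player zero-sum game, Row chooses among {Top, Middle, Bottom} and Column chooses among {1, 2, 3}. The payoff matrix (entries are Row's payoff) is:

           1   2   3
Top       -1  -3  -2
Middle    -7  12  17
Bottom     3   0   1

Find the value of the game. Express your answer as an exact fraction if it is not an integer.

18/11

Row minima: Top → -3, Middle → -7, Bottom → 0; maximin = 0.
Column maxima: 1 → 3, 2 → 12, 3 → 17; minimax = 3.
0 ≠ 3, so there is no saddle point; optimal play is mixed.
Top is strictly dominated by Bottom, so Row never plays it.
3 is strictly dominated by 2 (it gives Row strictly more in every row), so Column never plays it.
On the remaining 2×2 (Middle, Bottom vs 1, 2):
Let Row play Middle with probability p. Expected payoff against 1: (-7)p + 3(1−p) = −10p + 3; against 2: 12p + 0(1−p) = 12p.
Setting these equal: −10p + 3 = 12p ⇒ −22p = -3 ⇒ p = 3/22, and the value is (-10)·(3/22) + 3 = 18/11.
For Column: with q = P(1), equating Middle's and Bottom's payoffs gives −19q + 12 = 3q ⇒ q = 6/11.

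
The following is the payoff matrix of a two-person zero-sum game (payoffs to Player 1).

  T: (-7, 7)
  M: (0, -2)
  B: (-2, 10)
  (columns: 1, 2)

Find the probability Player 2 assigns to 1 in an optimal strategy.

6/7

Row minima: T → -7, M → -2, B → -2; maximin = -2.
Column maxima: 1 → 0, 2 → 10; minimax = 0.
-2 ≠ 0, so there is no saddle point; optimal play is mixed.
T is strictly dominated by B, so Player 1 never plays it.
On the remaining 2×2 (M, B vs 1, 2):
Let Player 1 play M with probability p. Expected payoff against 1: 0p + (-2)(1−p) = 2p − 2; against 2: (-2)p + 10(1−p) = −12p + 10.
Setting these equal: 2p − 2 = −12p + 10 ⇒ 14p = 12 ⇒ p = 6/7, and the value is (2)·(6/7) − 2 = -2/7.
For Player 2: with q = P(1), equating M's and B's payoffs gives 2q − 2 = −12q + 10 ⇒ q = 6/7.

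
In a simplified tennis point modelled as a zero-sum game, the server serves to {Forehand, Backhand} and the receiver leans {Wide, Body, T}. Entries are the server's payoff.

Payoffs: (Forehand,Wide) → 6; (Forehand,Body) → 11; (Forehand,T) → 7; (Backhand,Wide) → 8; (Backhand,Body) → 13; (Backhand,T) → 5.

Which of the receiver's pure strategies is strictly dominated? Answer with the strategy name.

Body

Wide holds the server's payoff strictly below Body in every row: 6 < 11, 8 < 13.
So Body is strictly dominated for the receiver.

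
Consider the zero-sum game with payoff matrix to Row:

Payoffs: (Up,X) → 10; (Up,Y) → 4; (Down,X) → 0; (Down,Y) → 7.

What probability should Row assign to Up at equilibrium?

Row minima: Up → 4, Down → 0; maximin = 4.
Column maxima: X → 10, Y → 7; minimax = 7.
4 ≠ 7, so there is no saddle point; optimal play is mixed.
Let Row play Up with probability p. Expected payoff against X: 10p + 0(1−p) = 10p; against Y: 4p + 7(1−p) = −3p + 7.
Setting these equal: 10p = −3p + 7 ⇒ 13p = 7 ⇒ p = 7/13, and the value is (10)·(7/13) = 70/13.
For Column: with q = P(X), equating Up's and Down's payoffs gives 6q + 4 = −7q + 7 ⇒ q = 3/13.

7/13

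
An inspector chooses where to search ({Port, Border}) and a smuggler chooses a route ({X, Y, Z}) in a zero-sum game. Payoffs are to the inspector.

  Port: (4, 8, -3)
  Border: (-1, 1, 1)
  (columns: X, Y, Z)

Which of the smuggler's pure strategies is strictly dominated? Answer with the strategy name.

Y

X holds the inspector's payoff strictly below Y in every row: 4 < 8, -1 < 1.
So Y is strictly dominated for the smuggler.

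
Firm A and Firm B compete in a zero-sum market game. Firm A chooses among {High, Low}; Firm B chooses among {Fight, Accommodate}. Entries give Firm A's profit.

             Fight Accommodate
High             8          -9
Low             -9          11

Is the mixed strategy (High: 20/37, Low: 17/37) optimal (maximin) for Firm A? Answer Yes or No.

Yes

Against Fight this mix gives (20/37)·8 + (17/37)·(-9) = 7/37.
Against Accommodate this mix gives (20/37)·(-9) + (17/37)·11 = 7/37.
All of Firm B's active replies (Fight, Accommodate) yield 7/37, and no column does worse for Firm A. The mix makes Firm B indifferent and guarantees 7/37, so it is optimal.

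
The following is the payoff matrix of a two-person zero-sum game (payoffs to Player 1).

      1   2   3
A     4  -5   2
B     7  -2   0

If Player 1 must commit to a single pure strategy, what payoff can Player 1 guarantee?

Row minima: A → -5, B → -2.
The best of these is -2.

-2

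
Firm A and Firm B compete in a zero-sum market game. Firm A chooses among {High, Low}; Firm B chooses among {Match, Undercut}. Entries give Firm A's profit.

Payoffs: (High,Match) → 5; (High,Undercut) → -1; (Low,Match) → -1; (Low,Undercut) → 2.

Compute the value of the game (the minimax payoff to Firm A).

Row minima: High → -1, Low → -1; maximin = -1.
Column maxima: Match → 5, Undercut → 2; minimax = 2.
-1 ≠ 2, so there is no saddle point; optimal play is mixed.
Let Firm A play High with probability p. Expected payoff against Match: 5p + (-1)(1−p) = 6p − 1; against Undercut: (-1)p + 2(1−p) = −3p + 2.
Setting these equal: 6p − 1 = −3p + 2 ⇒ 9p = 3 ⇒ p = 1/3, and the value is (6)·(1/3) − 1 = 1.
For Firm B: with q = P(Match), equating High's and Low's payoffs gives 6q − 1 = −3q + 2 ⇒ q = 1/3.

1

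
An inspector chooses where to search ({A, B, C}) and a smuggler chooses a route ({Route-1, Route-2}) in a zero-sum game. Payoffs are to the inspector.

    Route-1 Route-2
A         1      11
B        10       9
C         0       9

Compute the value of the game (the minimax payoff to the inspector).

Row minima: A → 1, B → 9, C → 0; maximin = 9.
Column maxima: Route-1 → 10, Route-2 → 11; minimax = 10.
9 ≠ 10, so there is no saddle point; optimal play is mixed.
C is strictly dominated by A, so the inspector never plays it.
On the remaining 2×2 (A, B vs Route-1, Route-2):
Let the inspector play A with probability p. Expected payoff against Route-1: 1p + 10(1−p) = −9p + 10; against Route-2: 11p + 9(1−p) = 2p + 9.
Setting these equal: −9p + 10 = 2p + 9 ⇒ −11p = -1 ⇒ p = 1/11, and the value is (-9)·(1/11) + 10 = 101/11.
For the smuggler: with q = P(Route-1), equating A's and B's payoffs gives −10q + 11 = q + 9 ⇒ q = 2/11.

101/11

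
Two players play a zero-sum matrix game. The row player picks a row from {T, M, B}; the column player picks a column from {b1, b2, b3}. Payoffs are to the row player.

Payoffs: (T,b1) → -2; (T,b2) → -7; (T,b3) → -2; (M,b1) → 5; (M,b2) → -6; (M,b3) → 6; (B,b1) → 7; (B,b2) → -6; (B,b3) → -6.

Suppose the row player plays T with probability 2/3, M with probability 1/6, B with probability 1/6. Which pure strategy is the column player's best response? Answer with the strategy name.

If the column player plays b1, the row player's expected payoff is (2/3)·(-2) + (1/6)·5 + (1/6)·7 = 2/3.
If the column player plays b2, the row player's expected payoff is (2/3)·(-7) + (1/6)·(-6) + (1/6)·(-6) = -20/3.
If the column player plays b3, the row player's expected payoff is (2/3)·(-2) + (1/6)·6 + (1/6)·(-6) = -4/3.
The column player minimizes the row player's payoff; the smallest is -20/3, so the best response is b2.

b2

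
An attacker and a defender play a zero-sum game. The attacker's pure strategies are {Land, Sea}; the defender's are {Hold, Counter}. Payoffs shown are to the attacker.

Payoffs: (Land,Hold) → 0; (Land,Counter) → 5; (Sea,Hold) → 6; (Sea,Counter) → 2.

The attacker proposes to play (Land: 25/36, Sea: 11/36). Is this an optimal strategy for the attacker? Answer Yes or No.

No

Against Hold this mix gives (25/36)·0 + (11/36)·6 = 11/6.
Against Counter this mix gives (25/36)·5 + (11/36)·2 = 49/12.
The defender will play Hold, holding the attacker to 11/6. Shifting weight toward the row that does better against Hold would raise this floor (the equalizing mix achieves 10/3 against both Hold and Counter), so the proposed strategy is not optimal.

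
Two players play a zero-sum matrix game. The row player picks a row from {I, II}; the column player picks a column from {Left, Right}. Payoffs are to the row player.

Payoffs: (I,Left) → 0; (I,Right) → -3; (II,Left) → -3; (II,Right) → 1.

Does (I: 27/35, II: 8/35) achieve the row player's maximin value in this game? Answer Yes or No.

No

Against Left this mix gives (27/35)·0 + (8/35)·(-3) = -24/35.
Against Right this mix gives (27/35)·(-3) + (8/35)·1 = -73/35.
The column player will play Right, holding the row player to -73/35. Shifting weight toward the row that does better against Right would raise this floor (the equalizing mix achieves -9/7 against both Right and Left), so the proposed strategy is not optimal.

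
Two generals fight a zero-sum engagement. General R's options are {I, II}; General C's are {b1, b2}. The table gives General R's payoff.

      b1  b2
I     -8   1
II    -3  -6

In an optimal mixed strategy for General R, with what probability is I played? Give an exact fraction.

1/4

Row minima: I → -8, II → -6; maximin = -6.
Column maxima: b1 → -3, b2 → 1; minimax = -3.
-6 ≠ -3, so there is no saddle point; optimal play is mixed.
Let General R play I with probability p. Expected payoff against b1: (-8)p + (-3)(1−p) = −5p − 3; against b2: 1p + (-6)(1−p) = 7p − 6.
Setting these equal: −5p − 3 = 7p − 6 ⇒ −12p = -3 ⇒ p = 1/4, and the value is (-5)·(1/4) − 3 = -17/4.
For General C: with q = P(b1), equating I's and II's payoffs gives −9q + 1 = 3q − 6 ⇒ q = 7/12.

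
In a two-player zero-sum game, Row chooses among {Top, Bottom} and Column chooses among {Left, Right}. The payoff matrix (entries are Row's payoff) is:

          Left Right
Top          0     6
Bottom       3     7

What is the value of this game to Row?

Row minima: Top → 0, Bottom → 3; maximin = 3.
Column maxima: Left → 3, Right → 7; minimax = 3.
Since maximin = minimax = 3, there is a saddle point and the value is 3.

3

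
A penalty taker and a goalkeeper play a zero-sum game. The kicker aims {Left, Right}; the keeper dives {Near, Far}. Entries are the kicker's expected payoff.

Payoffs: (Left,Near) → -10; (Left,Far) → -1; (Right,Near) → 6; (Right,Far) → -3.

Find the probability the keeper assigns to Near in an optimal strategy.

1/9

Row minima: Left → -10, Right → -3; maximin = -3.
Column maxima: Near → 6, Far → -1; minimax = -1.
-3 ≠ -1, so there is no saddle point; optimal play is mixed.
Let the kicker play Left with probability p. Expected payoff against Near: (-10)p + 6(1−p) = −16p + 6; against Far: (-1)p + (-3)(1−p) = 2p − 3.
Setting these equal: −16p + 6 = 2p − 3 ⇒ −18p = -9 ⇒ p = 1/2, and the value is (-16)·(1/2) + 6 = -2.
For the keeper: with q = P(Near), equating Left's and Right's payoffs gives −9q − 1 = 9q − 3 ⇒ q = 1/9.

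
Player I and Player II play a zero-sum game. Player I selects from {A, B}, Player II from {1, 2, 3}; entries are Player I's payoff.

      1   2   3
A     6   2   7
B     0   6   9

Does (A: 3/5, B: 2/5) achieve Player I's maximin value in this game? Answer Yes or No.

Yes

Against 1 this mix gives (3/5)·6 + (2/5)·0 = 18/5.
Against 2 this mix gives (3/5)·2 + (2/5)·6 = 18/5.
Against 3 this mix gives (3/5)·7 + (2/5)·9 = 39/5.
All of Player II's active replies (1, 2) yield 18/5, and no column does worse for Player I. The mix makes Player II indifferent and guarantees 18/5, so it is optimal.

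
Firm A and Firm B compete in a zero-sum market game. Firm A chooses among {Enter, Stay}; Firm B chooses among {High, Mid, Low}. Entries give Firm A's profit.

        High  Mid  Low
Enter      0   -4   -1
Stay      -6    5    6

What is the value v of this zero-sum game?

-8/5

Row minima: Enter → -4, Stay → -6; maximin = -4.
Column maxima: High → 0, Mid → 5, Low → 6; minimax = 0.
-4 ≠ 0, so there is no saddle point; optimal play is mixed.
Low is strictly dominated by Mid (it gives Firm A strictly more in every row), so Firm B never plays it.
On the remaining 2×2 (Enter, Stay vs High, Mid):
Let Firm A play Enter with probability p. Expected payoff against High: 0p + (-6)(1−p) = 6p − 6; against Mid: (-4)p + 5(1−p) = −9p + 5.
Setting these equal: 6p − 6 = −9p + 5 ⇒ 15p = 11 ⇒ p = 11/15, and the value is (6)·(11/15) − 6 = -8/5.
For Firm B: with q = P(High), equating Enter's and Stay's payoffs gives 4q − 4 = −11q + 5 ⇒ q = 3/5.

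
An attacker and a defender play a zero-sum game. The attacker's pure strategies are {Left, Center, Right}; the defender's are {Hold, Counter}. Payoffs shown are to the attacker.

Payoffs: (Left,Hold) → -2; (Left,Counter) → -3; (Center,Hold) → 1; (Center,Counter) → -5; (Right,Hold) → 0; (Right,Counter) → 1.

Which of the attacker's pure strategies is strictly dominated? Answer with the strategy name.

Left

Right gives a strictly higher payoff than Left against every column: 0 > -2, 1 > -3.
So Left is strictly dominated and the attacker never plays it.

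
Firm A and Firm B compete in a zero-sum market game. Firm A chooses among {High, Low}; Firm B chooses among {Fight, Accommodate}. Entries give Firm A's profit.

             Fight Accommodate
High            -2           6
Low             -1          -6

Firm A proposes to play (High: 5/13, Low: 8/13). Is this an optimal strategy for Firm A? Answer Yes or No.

Against Fight this mix gives (5/13)·(-2) + (8/13)·(-1) = -18/13.
Against Accommodate this mix gives (5/13)·6 + (8/13)·(-6) = -18/13.
All of Firm B's active replies (Fight, Accommodate) yield -18/13, and no column does worse for Firm A. The mix makes Firm B indifferent and guarantees -18/13, so it is optimal.

Yes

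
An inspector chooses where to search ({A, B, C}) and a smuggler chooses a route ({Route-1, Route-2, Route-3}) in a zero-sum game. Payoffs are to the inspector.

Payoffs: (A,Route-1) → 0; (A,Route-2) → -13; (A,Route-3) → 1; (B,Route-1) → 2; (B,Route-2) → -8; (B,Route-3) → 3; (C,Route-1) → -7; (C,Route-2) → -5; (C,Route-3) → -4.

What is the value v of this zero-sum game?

Row minima: A → -13, B → -8, C → -7; maximin = -7.
Column maxima: Route-1 → 2, Route-2 → -5, Route-3 → 3; minimax = -5.
-7 ≠ -5, so there is no saddle point; optimal play is mixed.
A is strictly dominated by B, so the inspector never plays it.
Route-3 is strictly dominated by Route-1 (it gives the inspector strictly more in every row), so the smuggler never plays it.
On the remaining 2×2 (B, C vs Route-1, Route-2):
Let the inspector play B with probability p. Expected payoff against Route-1: 2p + (-7)(1−p) = 9p − 7; against Route-2: (-8)p + (-5)(1−p) = −3p − 5.
Setting these equal: 9p − 7 = −3p − 5 ⇒ 12p = 2 ⇒ p = 1/6, and the value is (9)·(1/6) − 7 = -11/2.
For the smuggler: with q = P(Route-1), equating B's and C's payoffs gives 10q − 8 = −2q − 5 ⇒ q = 1/4.

-11/2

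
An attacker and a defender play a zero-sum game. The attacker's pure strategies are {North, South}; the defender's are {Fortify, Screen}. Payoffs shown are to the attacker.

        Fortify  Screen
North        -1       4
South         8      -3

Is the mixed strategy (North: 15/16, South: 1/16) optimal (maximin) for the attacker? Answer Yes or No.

Against Fortify this mix gives (15/16)·(-1) + (1/16)·8 = -7/16.
Against Screen this mix gives (15/16)·4 + (1/16)·(-3) = 57/16.
The defender will play Fortify, holding the attacker to -7/16. Shifting weight toward the row that does better against Fortify would raise this floor (the equalizing mix achieves 29/16 against both Fortify and Screen), so the proposed strategy is not optimal.

No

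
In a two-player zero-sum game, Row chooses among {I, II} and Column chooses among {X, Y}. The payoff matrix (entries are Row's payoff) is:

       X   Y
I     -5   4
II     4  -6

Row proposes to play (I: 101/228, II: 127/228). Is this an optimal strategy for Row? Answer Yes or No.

No

Against X this mix gives (101/228)·(-5) + (127/228)·4 = 1/76.
Against Y this mix gives (101/228)·4 + (127/228)·(-6) = -179/114.
Column will play Y, holding Row to -179/114. Shifting weight toward the row that does better against Y would raise this floor (the equalizing mix achieves -14/19 against both Y and X), so the proposed strategy is not optimal.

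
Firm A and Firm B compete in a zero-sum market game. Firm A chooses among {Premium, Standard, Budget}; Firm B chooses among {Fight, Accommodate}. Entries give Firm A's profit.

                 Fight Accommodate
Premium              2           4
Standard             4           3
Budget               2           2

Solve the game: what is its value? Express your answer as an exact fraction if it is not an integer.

10/3

Row minima: Premium → 2, Standard → 3, Budget → 2; maximin = 3.
Column maxima: Fight → 4, Accommodate → 4; minimax = 4.
3 ≠ 4, so there is no saddle point; optimal play is mixed.
Budget is strictly dominated by Standard, so Firm A never plays it.
On the remaining 2×2 (Premium, Standard vs Fight, Accommodate):
Let Firm A play Premium with probability p. Expected payoff against Fight: 2p + 4(1−p) = −2p + 4; against Accommodate: 4p + 3(1−p) = p + 3.
Setting these equal: −2p + 4 = p + 3 ⇒ −3p = -1 ⇒ p = 1/3, and the value is (-2)·(1/3) + 4 = 10/3.
For Firm B: with q = P(Fight), equating Premium's and Standard's payoffs gives −2q + 4 = q + 3 ⇒ q = 1/3.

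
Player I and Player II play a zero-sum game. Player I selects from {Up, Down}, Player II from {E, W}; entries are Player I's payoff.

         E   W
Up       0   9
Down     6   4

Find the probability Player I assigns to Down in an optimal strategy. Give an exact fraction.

9/11

Row minima: Up → 0, Down → 4; maximin = 4.
Column maxima: E → 6, W → 9; minimax = 6.
4 ≠ 6, so there is no saddle point; optimal play is mixed.
Let Player I play Up with probability p. Expected payoff against E: 0p + 6(1−p) = −6p + 6; against W: 9p + 4(1−p) = 5p + 4.
Setting these equal: −6p + 6 = 5p + 4 ⇒ −11p = -2 ⇒ p = 2/11, and the value is (-6)·(2/11) + 6 = 54/11.
For Player II: with q = P(E), equating Up's and Down's payoffs gives −9q + 9 = 2q + 4 ⇒ q = 5/11.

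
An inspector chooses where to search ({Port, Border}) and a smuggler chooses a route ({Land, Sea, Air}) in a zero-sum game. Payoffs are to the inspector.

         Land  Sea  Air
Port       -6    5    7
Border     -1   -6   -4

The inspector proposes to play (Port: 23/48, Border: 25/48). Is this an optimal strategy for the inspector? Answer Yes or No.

Against Land this mix gives (23/48)·(-6) + (25/48)·(-1) = -163/48.
Against Sea this mix gives (23/48)·5 + (25/48)·(-6) = -35/48.
Against Air this mix gives (23/48)·7 + (25/48)·(-4) = 61/48.
The smuggler will play Land, holding the inspector to -163/48. Shifting weight toward the row that does better against Land would raise this floor (the equalizing mix achieves -41/16 against both Land and Sea), so the proposed strategy is not optimal.

No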